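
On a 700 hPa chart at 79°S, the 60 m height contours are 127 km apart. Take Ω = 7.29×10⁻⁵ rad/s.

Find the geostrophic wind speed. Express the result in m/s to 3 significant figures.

32.4 m/s

Coriolis parameter at 79°S:
f = 2Ω sin φ = 2 × 7.29×10⁻⁵ × sin 79° = 1.43×10⁻⁴ s⁻¹
Height gradient: |∂Z/∂n| = 60 m / 127000 m = 4.72×10⁻⁴
On a pressure surface, geostrophic balance gives V_g = (g/f)|∂Z/∂n|:
V_g = 9.81 × 4.72×10⁻⁴ / 1.43×10⁻⁴ = 32.4 m/s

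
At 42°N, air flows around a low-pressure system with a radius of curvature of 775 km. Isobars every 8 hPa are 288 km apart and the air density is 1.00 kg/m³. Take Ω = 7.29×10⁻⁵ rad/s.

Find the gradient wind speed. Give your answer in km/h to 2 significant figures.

Coriolis parameter at 42°N:
f = 2Ω sin φ = 2 × 7.29×10⁻⁵ × sin 42° = 9.76×10⁻⁵ s⁻¹
Pressure gradient: |∂P/∂n| = 800 Pa / 288000 m = 2.78×10⁻³ Pa/m
Geostrophic speed: V_g = |∂P/∂n|/(fρ) = 2.78×10⁻³/(9.76×10⁻⁵ × 1.00) = 28.5 m/s
Around a low, centrifugal force acts outward with Coriolis, so pressure-gradient force balances both:
(1/ρ)|∂P/∂n| = fV + V²/R  →  V² + fR·V − fR·V_g = 0
With fR = 9.76×10⁻⁵ × 775×10³ m = 75.6 m/s:
V = [−fR + √((fR)² + 4 fR V_g)]/2 = [−75.6 + √(75.6² + 4×75.6×28.5)]/2 = 22 m/s
Subgeostrophic (V < V_g = 28.5 m/s), as expected around a low.
Converting: 22 m/s × 3.6 = 79 km/h

79 km/h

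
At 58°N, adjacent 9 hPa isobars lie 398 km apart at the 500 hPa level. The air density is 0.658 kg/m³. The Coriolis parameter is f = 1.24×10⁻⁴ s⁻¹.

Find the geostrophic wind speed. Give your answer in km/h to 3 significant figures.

Pressure gradient: |∂P/∂n| = 900 Pa / 398000 m = 2.26×10⁻³ Pa/m
Geostrophic balance (pressure-gradient force = Coriolis force):
V_g = (1/(fρ)) |∂P/∂n| = 2.26×10⁻³ / (1.24×10⁻⁴ × 0.658) = 27.7 m/s
Converting: 27.7 m/s × 3.6 = 99.8 km/h

99.8 km/h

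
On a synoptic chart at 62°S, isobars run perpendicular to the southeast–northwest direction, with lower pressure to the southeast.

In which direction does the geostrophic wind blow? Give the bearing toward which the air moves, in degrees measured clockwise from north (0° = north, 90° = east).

The pressure-gradient force points toward the southeast (bearing 135°).
Geostrophic balance: in the Southern Hemisphere the Coriolis force deflects motion to the left, so the geostrophic wind blows 90° to the left of the pressure-gradient force (low pressure on the right).
Rotating 135° by 90° counterclockwise gives 045° — the wind blows toward the northeast.

045°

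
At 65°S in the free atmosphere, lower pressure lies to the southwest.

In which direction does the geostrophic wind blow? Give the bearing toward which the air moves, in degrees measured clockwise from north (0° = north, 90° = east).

135°

The pressure-gradient force points toward the southwest (bearing 225°).
Geostrophic balance: in the Southern Hemisphere the Coriolis force deflects motion to the left, so the geostrophic wind blows 90° to the left of the pressure-gradient force (low pressure on the right).
Rotating 225° by 90° counterclockwise gives 135° — the wind blows toward the southeast.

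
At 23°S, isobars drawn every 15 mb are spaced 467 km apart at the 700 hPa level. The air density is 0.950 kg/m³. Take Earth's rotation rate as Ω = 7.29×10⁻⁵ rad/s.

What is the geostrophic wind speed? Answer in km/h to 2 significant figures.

210 km/h

Coriolis parameter at 23°S:
f = 2Ω sin φ = 2 × 7.29×10⁻⁵ × sin 23° = 5.70×10⁻⁵ s⁻¹
Pressure gradient: |∂P/∂n| = 1500 Pa / 467000 m = 3.21×10⁻³ Pa/m
Geostrophic balance (pressure-gradient force = Coriolis force):
V_g = (1/(fρ)) |∂P/∂n| = 3.21×10⁻³ / (5.70×10⁻⁵ × 0.950) = 59.3 m/s
Converting: 59.3 m/s × 3.6 = 210 km/h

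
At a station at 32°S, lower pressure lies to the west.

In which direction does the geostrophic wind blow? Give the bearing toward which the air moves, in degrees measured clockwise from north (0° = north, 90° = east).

180°

The pressure-gradient force points toward the west (bearing 270°).
Geostrophic balance: in the Southern Hemisphere the Coriolis force deflects motion to the left, so the geostrophic wind blows 90° to the left of the pressure-gradient force (low pressure on the right).
Rotating 270° by 90° counterclockwise gives 180° — the wind blows toward the south.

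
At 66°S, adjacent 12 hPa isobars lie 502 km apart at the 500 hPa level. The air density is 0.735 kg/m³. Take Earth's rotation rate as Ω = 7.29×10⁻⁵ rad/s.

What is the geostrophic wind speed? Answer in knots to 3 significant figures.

Coriolis parameter at 66°S:
f = 2Ω sin φ = 2 × 7.29×10⁻⁵ × sin 66° = 1.33×10⁻⁴ s⁻¹
Pressure gradient: |∂P/∂n| = 1200 Pa / 502000 m = 2.39×10⁻³ Pa/m
Geostrophic balance (pressure-gradient force = Coriolis force):
V_g = (1/(fρ)) |∂P/∂n| = 2.39×10⁻³ / (1.33×10⁻⁴ × 0.735) = 24.4 m/s
Converting: 24.4 m/s × 1.944 = 47.5 knots

47.5 knots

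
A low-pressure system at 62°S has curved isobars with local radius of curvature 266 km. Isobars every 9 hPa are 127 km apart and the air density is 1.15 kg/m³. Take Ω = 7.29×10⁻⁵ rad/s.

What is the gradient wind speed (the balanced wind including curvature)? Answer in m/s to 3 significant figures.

Coriolis parameter at 62°S:
f = 2Ω sin φ = 2 × 7.29×10⁻⁵ × sin 62° = 1.29×10⁻⁴ s⁻¹
Pressure gradient: |∂P/∂n| = 900 Pa / 127000 m = 7.09×10⁻³ Pa/m
Geostrophic speed: V_g = |∂P/∂n|/(fρ) = 7.09×10⁻³/(1.29×10⁻⁴ × 1.15) = 47.9 m/s
Around a low, centrifugal force acts outward with Coriolis, so pressure-gradient force balances both:
(1/ρ)|∂P/∂n| = fV + V²/R  →  V² + fR·V − fR·V_g = 0
With fR = 1.29×10⁻⁴ × 266×10³ m = 34.2 m/s:
V = [−fR + √((fR)² + 4 fR V_g)]/2 = [−34.2 + √(34.2² + 4×34.2×47.9)]/2 = 26.8 m/s
Subgeostrophic (V < V_g = 47.9 m/s), as expected around a low.

26.8 m/s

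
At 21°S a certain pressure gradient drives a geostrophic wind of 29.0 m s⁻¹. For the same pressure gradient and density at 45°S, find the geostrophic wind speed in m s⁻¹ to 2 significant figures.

15 m s⁻¹

With the same pressure gradient and density, V_g ∝ 1/f ∝ 1/sin φ.
V₂ = V₁ · sin φ₁ / sin φ₂ = 29.0 × sin 21° / sin 45°
V₂ = 29.0 × 0.3584/0.7071 = 15 m s⁻¹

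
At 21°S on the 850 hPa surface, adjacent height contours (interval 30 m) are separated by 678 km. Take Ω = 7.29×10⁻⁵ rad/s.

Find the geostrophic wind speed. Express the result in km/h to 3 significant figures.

Coriolis parameter at 21°S:
f = 2Ω sin φ = 2 × 7.29×10⁻⁵ × sin 21° = 5.23×10⁻⁵ s⁻¹
Height gradient: |∂Z/∂n| = 30 m / 678000 m = 4.42×10⁻⁵
On a pressure surface, geostrophic balance gives V_g = (g/f)|∂Z/∂n|:
V_g = 9.81 × 4.42×10⁻⁵ / 5.23×10⁻⁵ = 8.31 m/s
Converting: 8.31 m/s × 3.6 = 29.9 km/h

29.9 km/h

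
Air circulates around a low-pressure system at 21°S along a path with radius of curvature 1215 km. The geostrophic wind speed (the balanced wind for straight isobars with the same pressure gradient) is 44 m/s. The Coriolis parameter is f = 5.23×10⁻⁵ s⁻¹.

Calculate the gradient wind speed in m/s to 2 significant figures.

Around a low, centrifugal force acts outward with Coriolis, so pressure-gradient force balances both:
(1/ρ)|∂P/∂n| = fV + V²/R  →  V² + fR·V − fR·V_g = 0
With fR = 5.23×10⁻⁵ × 1215×10³ m = 63.5 m/s:
V = [−fR + √((fR)² + 4 fR V_g)]/2 = [−63.5 + √(63.5² + 4×63.5×44)]/2 = 29.9 m/s
Subgeostrophic (V < V_g = 44 m/s), as expected around a low.

30 m/s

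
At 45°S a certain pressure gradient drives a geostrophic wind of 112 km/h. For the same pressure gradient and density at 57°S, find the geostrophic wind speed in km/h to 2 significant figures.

94 km/h

With the same pressure gradient and density, V_g ∝ 1/f ∝ 1/sin φ.
V₂ = V₁ · sin φ₁ / sin φ₂ = 112 × sin 45° / sin 57°
V₂ = 112 × 0.7071/0.8387 = 94 km/h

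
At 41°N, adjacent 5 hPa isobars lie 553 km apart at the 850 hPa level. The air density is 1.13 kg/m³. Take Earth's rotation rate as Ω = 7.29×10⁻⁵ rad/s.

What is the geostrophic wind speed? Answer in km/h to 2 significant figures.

Coriolis parameter at 41°N:
f = 2Ω sin φ = 2 × 7.29×10⁻⁵ × sin 41° = 9.57×10⁻⁵ s⁻¹
Pressure gradient: |∂P/∂n| = 500 Pa / 553000 m = 9.04×10⁻⁴ Pa/m
Geostrophic balance (pressure-gradient force = Coriolis force):
V_g = (1/(fρ)) |∂P/∂n| = 9.04×10⁻⁴ / (9.57×10⁻⁵ × 1.13) = 8.37 m/s
Converting: 8.37 m/s × 3.6 = 30 km/h

30 km/h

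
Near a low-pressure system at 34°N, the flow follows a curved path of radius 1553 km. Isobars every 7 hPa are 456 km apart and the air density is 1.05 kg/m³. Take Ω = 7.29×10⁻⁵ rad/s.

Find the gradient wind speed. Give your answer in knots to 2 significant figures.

Coriolis parameter at 34°N:
f = 2Ω sin φ = 2 × 7.29×10⁻⁵ × sin 34° = 8.15×10⁻⁵ s⁻¹
Pressure gradient: |∂P/∂n| = 700 Pa / 456000 m = 1.54×10⁻³ Pa/m
Geostrophic speed: V_g = |∂P/∂n|/(fρ) = 1.54×10⁻³/(8.15×10⁻⁵ × 1.05) = 17.9 m/s
Around a low, centrifugal force acts outward with Coriolis, so pressure-gradient force balances both:
(1/ρ)|∂P/∂n| = fV + V²/R  →  V² + fR·V − fR·V_g = 0
With fR = 8.15×10⁻⁵ × 1553×10³ m = 127 m/s:
V = [−fR + √((fR)² + 4 fR V_g)]/2 = [−127 + √(127² + 4×127×17.9)]/2 = 15.9 m/s
Subgeostrophic (V < V_g = 17.9 m/s), as expected around a low.
Converting: 15.9 m/s × 1.944 = 31 knots

31 knots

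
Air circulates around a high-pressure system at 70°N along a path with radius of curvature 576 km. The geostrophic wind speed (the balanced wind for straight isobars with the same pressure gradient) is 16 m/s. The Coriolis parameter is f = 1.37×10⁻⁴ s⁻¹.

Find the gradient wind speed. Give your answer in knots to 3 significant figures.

43.4 knots

Around a high, pressure-gradient force acts outward with centrifugal, so Coriolis balances both:
fV = (1/ρ)|∂P/∂n| + V²/R  →  V² − fR·V + fR·V_g = 0
With fR = 1.37×10⁻⁴ × 576×10³ m = 78.9 m/s:
V = [fR − √((fR)² − 4 fR V_g)]/2 = [78.9 − √(78.9² − 4×78.9×16)]/2 = 22.3 m/s
Supergeostrophic (V > V_g = 16 m/s), as expected around a high.
Converting: 22.3 m/s × 1.944 = 43.4 knots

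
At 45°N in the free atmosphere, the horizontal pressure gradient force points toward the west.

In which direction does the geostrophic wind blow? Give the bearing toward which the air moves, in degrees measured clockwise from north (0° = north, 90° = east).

The pressure-gradient force points toward the west (bearing 270°).
Geostrophic balance: in the Northern Hemisphere the Coriolis force deflects motion to the right, so the geostrophic wind blows 90° to the right of the pressure-gradient force (low pressure on the left).
Rotating 270° by 90° clockwise gives 000° — the wind blows toward the north.

000°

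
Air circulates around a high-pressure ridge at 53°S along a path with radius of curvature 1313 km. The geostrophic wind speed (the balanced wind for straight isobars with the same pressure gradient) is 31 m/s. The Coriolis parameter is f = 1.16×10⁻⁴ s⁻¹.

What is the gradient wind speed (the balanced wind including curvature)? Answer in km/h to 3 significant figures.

156 km/h

Around a high, pressure-gradient force acts outward with centrifugal, so Coriolis balances both:
fV = (1/ρ)|∂P/∂n| + V²/R  →  V² − fR·V + fR·V_g = 0
With fR = 1.16×10⁻⁴ × 1313×10³ m = 152 m/s:
V = [fR − √((fR)² − 4 fR V_g)]/2 = [152 − √(152² − 4×152×31)]/2 = 43.3 m/s
Supergeostrophic (V > V_g = 31 m/s), as expected around a high.
Converting: 43.3 m/s × 3.6 = 156 km/h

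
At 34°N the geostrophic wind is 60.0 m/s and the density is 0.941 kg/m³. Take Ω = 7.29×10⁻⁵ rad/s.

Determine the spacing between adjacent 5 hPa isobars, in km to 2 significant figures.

Coriolis parameter at 34°N:
f = 2Ω sin φ = 2 × 7.29×10⁻⁵ × sin 34° = 8.15×10⁻⁵ s⁻¹
Geostrophic balance rearranged: |∂P/∂n| = f ρ V_g
|∂P/∂n| = 8.15×10⁻⁵ × 0.941 × 60.0 = 4.60×10⁻³ Pa/m
Isobar spacing: Δn = ΔP/|∂P/∂n| = 500 Pa / 4.60×10⁻³ Pa/m = 108620 m ≈ 110 km

110 km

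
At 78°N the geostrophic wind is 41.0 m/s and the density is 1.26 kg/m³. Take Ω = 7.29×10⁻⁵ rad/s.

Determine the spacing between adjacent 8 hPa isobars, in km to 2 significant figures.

Coriolis parameter at 78°N:
f = 2Ω sin φ = 2 × 7.29×10⁻⁵ × sin 78° = 1.43×10⁻⁴ s⁻¹
Geostrophic balance rearranged: |∂P/∂n| = f ρ V_g
|∂P/∂n| = 1.43×10⁻⁴ × 1.26 × 41.0 = 7.37×10⁻³ Pa/m
Isobar spacing: Δn = ΔP/|∂P/∂n| = 800 Pa / 7.37×10⁻³ Pa/m = 108586 m ≈ 110 km

110 km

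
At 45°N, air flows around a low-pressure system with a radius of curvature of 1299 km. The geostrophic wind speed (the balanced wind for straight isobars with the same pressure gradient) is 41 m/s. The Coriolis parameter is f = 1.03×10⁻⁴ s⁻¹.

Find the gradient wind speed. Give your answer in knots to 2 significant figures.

64 knots

Around a low, centrifugal force acts outward with Coriolis, so pressure-gradient force balances both:
(1/ρ)|∂P/∂n| = fV + V²/R  →  V² + fR·V − fR·V_g = 0
With fR = 1.03×10⁻⁴ × 1299×10³ m = 134 m/s:
V = [−fR + √((fR)² + 4 fR V_g)]/2 = [−134 + √(134² + 4×134×41)]/2 = 32.9 m/s
Subgeostrophic (V < V_g = 41 m/s), as expected around a low.
Converting: 32.9 m/s × 1.944 = 64 knots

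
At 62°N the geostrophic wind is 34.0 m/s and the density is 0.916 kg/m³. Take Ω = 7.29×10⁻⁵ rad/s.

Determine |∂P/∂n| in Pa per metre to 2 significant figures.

Coriolis parameter at 62°N:
f = 2Ω sin φ = 2 × 7.29×10⁻⁵ × sin 62° = 1.29×10⁻⁴ s⁻¹
Geostrophic balance rearranged: |∂P/∂n| = f ρ V_g
|∂P/∂n| = 1.29×10⁻⁴ × 0.916 × 34.0 = 4.01×10⁻³ Pa/m

4.0×10⁻³ Pa/m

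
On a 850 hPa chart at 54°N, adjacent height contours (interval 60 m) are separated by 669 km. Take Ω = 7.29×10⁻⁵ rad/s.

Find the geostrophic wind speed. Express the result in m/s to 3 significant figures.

7.46 m/s

Coriolis parameter at 54°N:
f = 2Ω sin φ = 2 × 7.29×10⁻⁵ × sin 54° = 1.18×10⁻⁴ s⁻¹
Height gradient: |∂Z/∂n| = 60 m / 669000 m = 8.97×10⁻⁵
On a pressure surface, geostrophic balance gives V_g = (g/f)|∂Z/∂n|:
V_g = 9.81 × 8.97×10⁻⁵ / 1.18×10⁻⁴ = 7.46 m/s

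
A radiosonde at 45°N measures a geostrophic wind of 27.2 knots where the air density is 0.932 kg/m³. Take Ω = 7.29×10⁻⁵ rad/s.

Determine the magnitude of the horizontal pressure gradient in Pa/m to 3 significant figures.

Coriolis parameter at 45°N:
f = 2Ω sin φ = 2 × 7.29×10⁻⁵ × sin 45° = 1.03×10⁻⁴ s⁻¹
Wind speed in SI: 27.2 knots = 14.0 m/s
Geostrophic balance rearranged: |∂P/∂n| = f ρ V_g
|∂P/∂n| = 1.03×10⁻⁴ × 0.932 × 14.0 = 1.34×10⁻³ Pa/m

1.34×10⁻³ Pa/m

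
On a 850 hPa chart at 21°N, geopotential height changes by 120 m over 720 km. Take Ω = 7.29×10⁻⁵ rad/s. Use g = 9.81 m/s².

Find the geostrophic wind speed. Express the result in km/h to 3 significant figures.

113 km/h

Coriolis parameter at 21°N:
f = 2Ω sin φ = 2 × 7.29×10⁻⁵ × sin 21° = 5.23×10⁻⁵ s⁻¹
Height gradient: |∂Z/∂n| = 120 m / 720000 m = 1.67×10⁻⁴
On a pressure surface, geostrophic balance gives V_g = (g/f)|∂Z/∂n|:
V_g = 9.81 × 1.67×10⁻⁴ / 5.23×10⁻⁵ = 31.3 m/s
Converting: 31.3 m/s × 3.6 = 113 km/h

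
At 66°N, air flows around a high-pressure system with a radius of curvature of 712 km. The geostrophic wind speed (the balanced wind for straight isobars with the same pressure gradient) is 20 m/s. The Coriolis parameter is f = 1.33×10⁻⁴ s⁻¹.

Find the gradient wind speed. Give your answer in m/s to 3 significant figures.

Around a high, pressure-gradient force acts outward with centrifugal, so Coriolis balances both:
fV = (1/ρ)|∂P/∂n| + V²/R  →  V² − fR·V + fR·V_g = 0
With fR = 1.33×10⁻⁴ × 712×10³ m = 94.7 m/s:
V = [fR − √((fR)² − 4 fR V_g)]/2 = [94.7 − √(94.7² − 4×94.7×20)]/2 = 28.7 m/s
Supergeostrophic (V > V_g = 20 m/s), as expected around a high.

28.7 m/s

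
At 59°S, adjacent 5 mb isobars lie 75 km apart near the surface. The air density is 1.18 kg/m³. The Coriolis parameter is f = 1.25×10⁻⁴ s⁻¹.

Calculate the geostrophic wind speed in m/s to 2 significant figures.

45 m/s

Pressure gradient: |∂P/∂n| = 500 Pa / 75000 m = 6.67×10⁻³ Pa/m
Geostrophic balance (pressure-gradient force = Coriolis force):
V_g = (1/(fρ)) |∂P/∂n| = 6.67×10⁻³ / (1.25×10⁻⁴ × 1.18) = 45.2 m/s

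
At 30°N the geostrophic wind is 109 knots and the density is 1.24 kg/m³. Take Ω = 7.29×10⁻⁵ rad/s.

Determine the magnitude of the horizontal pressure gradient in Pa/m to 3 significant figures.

5.07×10⁻³ Pa/m

Coriolis parameter at 30°N:
f = 2Ω sin φ = 2 × 7.29×10⁻⁵ × sin 30° = 7.29×10⁻⁵ s⁻¹
Wind speed in SI: 109 knots = 56.1 m/s
Geostrophic balance rearranged: |∂P/∂n| = f ρ V_g
|∂P/∂n| = 7.29×10⁻⁵ × 1.24 × 56.1 = 5.07×10⁻³ Pa/m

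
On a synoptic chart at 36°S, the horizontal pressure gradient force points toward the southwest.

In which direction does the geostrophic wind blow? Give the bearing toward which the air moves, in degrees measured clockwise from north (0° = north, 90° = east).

135°

The pressure-gradient force points toward the southwest (bearing 225°).
Geostrophic balance: in the Southern Hemisphere the Coriolis force deflects motion to the left, so the geostrophic wind blows 90° to the left of the pressure-gradient force (low pressure on the right).
Rotating 225° by 90° counterclockwise gives 135° — the wind blows toward the southeast.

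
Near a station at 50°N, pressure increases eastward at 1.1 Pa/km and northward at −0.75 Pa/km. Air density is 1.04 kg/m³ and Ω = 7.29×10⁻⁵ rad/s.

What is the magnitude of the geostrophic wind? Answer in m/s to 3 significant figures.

Coriolis parameter at 50°N:
f = 2Ω sin φ = 2 × 7.29×10⁻⁵ × sin 50° = 1.12×10⁻⁴ s⁻¹
Component geostrophic relations (x east, y north):
u_g = −(1/(fρ)) ∂P/∂y,  v_g = (1/(fρ)) ∂P/∂x
u_g = −(−0.75×10⁻³)/(1.12×10⁻⁴ × 1.04) = 6.46 m/s;  v_g = (1.1×10⁻³)/(1.12×10⁻⁴ × 1.04) = 9.47 m/s
|V_g| = √(u_g² + v_g²) = 11.5 m/s

11.5 m/s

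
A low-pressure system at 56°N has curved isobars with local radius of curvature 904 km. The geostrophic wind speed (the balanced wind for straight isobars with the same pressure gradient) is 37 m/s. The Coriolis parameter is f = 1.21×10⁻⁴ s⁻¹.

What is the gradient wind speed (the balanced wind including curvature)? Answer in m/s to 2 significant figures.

29 m/s

Around a low, centrifugal force acts outward with Coriolis, so pressure-gradient force balances both:
(1/ρ)|∂P/∂n| = fV + V²/R  →  V² + fR·V − fR·V_g = 0
With fR = 1.21×10⁻⁴ × 904×10³ m = 109 m/s:
V = [−fR + √((fR)² + 4 fR V_g)]/2 = [−109 + √(109² + 4×109×37)]/2 = 29.2 m/s
Subgeostrophic (V < V_g = 37 m/s), as expected around a low.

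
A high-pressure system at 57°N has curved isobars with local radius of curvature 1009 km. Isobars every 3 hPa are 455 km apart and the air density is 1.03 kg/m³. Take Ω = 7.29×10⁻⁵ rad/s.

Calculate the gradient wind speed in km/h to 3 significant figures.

19.7 km/h

Coriolis parameter at 57°N:
f = 2Ω sin φ = 2 × 7.29×10⁻⁵ × sin 57° = 1.22×10⁻⁴ s⁻¹
Pressure gradient: |∂P/∂n| = 300 Pa / 455000 m = 6.59×10⁻⁴ Pa/m
Geostrophic speed: V_g = |∂P/∂n|/(fρ) = 6.59×10⁻⁴/(1.22×10⁻⁴ × 1.03) = 5.24 m/s
Around a high, pressure-gradient force acts outward with centrifugal, so Coriolis balances both:
fV = (1/ρ)|∂P/∂n| + V²/R  →  V² − fR·V + fR·V_g = 0
With fR = 1.22×10⁻⁴ × 1009×10³ m = 123 m/s:
V = [fR − √((fR)² − 4 fR V_g)]/2 = [123 − √(123² − 4×123×5.24)]/2 = 5.48 m/s
Supergeostrophic (V > V_g = 5.24 m/s), as expected around a high.
Converting: 5.48 m/s × 3.6 = 19.7 km/h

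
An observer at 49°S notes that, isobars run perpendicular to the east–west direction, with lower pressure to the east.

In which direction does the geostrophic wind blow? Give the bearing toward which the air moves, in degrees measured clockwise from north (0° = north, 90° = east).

000°

The pressure-gradient force points toward the east (bearing 090°).
Geostrophic balance: in the Southern Hemisphere the Coriolis force deflects motion to the left, so the geostrophic wind blows 90° to the left of the pressure-gradient force (low pressure on the right).
Rotating 090° by 90° counterclockwise gives 000° — the wind blows toward the north.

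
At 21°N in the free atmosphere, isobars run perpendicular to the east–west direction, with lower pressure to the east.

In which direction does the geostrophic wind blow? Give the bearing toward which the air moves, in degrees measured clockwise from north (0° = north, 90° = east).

180°

The pressure-gradient force points toward the east (bearing 090°).
Geostrophic balance: in the Northern Hemisphere the Coriolis force deflects motion to the right, so the geostrophic wind blows 90° to the right of the pressure-gradient force (low pressure on the left).
Rotating 090° by 90° clockwise gives 180° — the wind blows toward the south.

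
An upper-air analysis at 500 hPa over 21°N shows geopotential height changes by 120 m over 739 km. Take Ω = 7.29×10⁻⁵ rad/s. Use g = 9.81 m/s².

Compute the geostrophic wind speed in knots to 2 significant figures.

59 knots

Coriolis parameter at 21°N:
f = 2Ω sin φ = 2 × 7.29×10⁻⁵ × sin 21° = 5.23×10⁻⁵ s⁻¹
Height gradient: |∂Z/∂n| = 120 m / 739000 m = 1.62×10⁻⁴
On a pressure surface, geostrophic balance gives V_g = (g/f)|∂Z/∂n|:
V_g = 9.81 × 1.62×10⁻⁴ / 5.23×10⁻⁵ = 30.5 m/s
Converting: 30.5 m/s × 1.944 = 59 knots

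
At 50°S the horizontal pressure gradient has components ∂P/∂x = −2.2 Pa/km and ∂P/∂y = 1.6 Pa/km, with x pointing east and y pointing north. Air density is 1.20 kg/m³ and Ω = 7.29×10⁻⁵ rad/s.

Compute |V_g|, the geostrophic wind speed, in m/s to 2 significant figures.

Coriolis parameter at 50°S:
f = 2Ω sin φ = 2 × 7.29×10⁻⁵ × sin 50° = 1.12×10⁻⁴ s⁻¹
In the Southern Hemisphere f is negative: f = −1.12×10⁻⁴ s⁻¹.
Component geostrophic relations (x east, y north):
u_g = −(1/(fρ)) ∂P/∂y,  v_g = (1/(fρ)) ∂P/∂x
u_g = −(1.6×10⁻³)/(−1.12×10⁻⁴ × 1.20) = 11.9 m/s;  v_g = (−2.2×10⁻³)/(−1.12×10⁻⁴ × 1.20) = 16.4 m/s
|V_g| = √(u_g² + v_g²) = 20.3 m/s

20 m/s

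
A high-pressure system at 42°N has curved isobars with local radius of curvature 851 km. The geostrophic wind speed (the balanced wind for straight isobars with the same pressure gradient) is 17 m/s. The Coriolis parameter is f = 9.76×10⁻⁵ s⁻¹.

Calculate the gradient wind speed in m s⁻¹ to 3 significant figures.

Around a high, pressure-gradient force acts outward with centrifugal, so Coriolis balances both:
fV = (1/ρ)|∂P/∂n| + V²/R  →  V² − fR·V + fR·V_g = 0
With fR = 9.76×10⁻⁵ × 851×10³ m = 83.1 m/s:
V = [fR − √((fR)² − 4 fR V_g)]/2 = [83.1 − √(83.1² − 4×83.1×17)]/2 = 23.8 m/s
Supergeostrophic (V > V_g = 17 m/s), as expected around a high.

23.8 m s⁻¹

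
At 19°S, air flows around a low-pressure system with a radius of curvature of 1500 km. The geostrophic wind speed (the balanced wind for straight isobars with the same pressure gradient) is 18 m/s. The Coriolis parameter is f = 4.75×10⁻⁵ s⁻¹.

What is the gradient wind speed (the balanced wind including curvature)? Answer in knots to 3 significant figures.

28.9 knots

Around a low, centrifugal force acts outward with Coriolis, so pressure-gradient force balances both:
(1/ρ)|∂P/∂n| = fV + V²/R  →  V² + fR·V − fR·V_g = 0
With fR = 4.75×10⁻⁵ × 1500×10³ m = 71.2 m/s:
V = [−fR + √((fR)² + 4 fR V_g)]/2 = [−71.2 + √(71.2² + 4×71.2×18)]/2 = 14.9 m/s
Subgeostrophic (V < V_g = 18 m/s), as expected around a low.
Converting: 14.9 m/s × 1.944 = 28.9 knots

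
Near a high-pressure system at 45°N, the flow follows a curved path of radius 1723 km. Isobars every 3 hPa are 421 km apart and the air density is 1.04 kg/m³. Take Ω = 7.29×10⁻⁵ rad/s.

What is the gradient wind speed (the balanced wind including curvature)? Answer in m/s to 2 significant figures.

6.9 m/s

Coriolis parameter at 45°N:
f = 2Ω sin φ = 2 × 7.29×10⁻⁵ × sin 45° = 1.03×10⁻⁴ s⁻¹
Pressure gradient: |∂P/∂n| = 300 Pa / 421000 m = 7.13×10⁻⁴ Pa/m
Geostrophic speed: V_g = |∂P/∂n|/(fρ) = 7.13×10⁻⁴/(1.03×10⁻⁴ × 1.04) = 6.65 m/s
Around a high, pressure-gradient force acts outward with centrifugal, so Coriolis balances both:
fV = (1/ρ)|∂P/∂n| + V²/R  →  V² − fR·V + fR·V_g = 0
With fR = 1.03×10⁻⁴ × 1723×10³ m = 178 m/s:
V = [fR − √((fR)² − 4 fR V_g)]/2 = [178 − √(178² − 4×178×6.65)]/2 = 6.92 m/s
Supergeostrophic (V > V_g = 6.65 m/s), as expected around a high.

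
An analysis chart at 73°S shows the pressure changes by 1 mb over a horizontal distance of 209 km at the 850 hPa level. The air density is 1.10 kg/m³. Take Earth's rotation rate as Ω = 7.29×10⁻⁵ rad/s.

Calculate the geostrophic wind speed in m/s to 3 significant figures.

3.12 m/s

Coriolis parameter at 73°S:
f = 2Ω sin φ = 2 × 7.29×10⁻⁵ × sin 73° = 1.39×10⁻⁴ s⁻¹
Pressure gradient: |∂P/∂n| = 100 Pa / 209000 m = 4.78×10⁻⁴ Pa/m
Geostrophic balance (pressure-gradient force = Coriolis force):
V_g = (1/(fρ)) |∂P/∂n| = 4.78×10⁻⁴ / (1.39×10⁻⁴ × 1.10) = 3.12 m/s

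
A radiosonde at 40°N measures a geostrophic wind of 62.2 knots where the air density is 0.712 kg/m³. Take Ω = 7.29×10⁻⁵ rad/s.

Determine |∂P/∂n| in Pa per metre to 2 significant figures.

2.1×10⁻³ Pa/m

Coriolis parameter at 40°N:
f = 2Ω sin φ = 2 × 7.29×10⁻⁵ × sin 40° = 9.37×10⁻⁵ s⁻¹
Wind speed in SI: 62.2 knots = 32.0 m/s
Geostrophic balance rearranged: |∂P/∂n| = f ρ V_g
|∂P/∂n| = 9.37×10⁻⁵ × 0.712 × 32.0 = 2.14×10⁻³ Pa/m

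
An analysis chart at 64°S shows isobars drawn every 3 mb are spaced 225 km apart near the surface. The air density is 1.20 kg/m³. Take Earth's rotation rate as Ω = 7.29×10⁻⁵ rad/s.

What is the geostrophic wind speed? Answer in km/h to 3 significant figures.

Coriolis parameter at 64°S:
f = 2Ω sin φ = 2 × 7.29×10⁻⁵ × sin 64° = 1.31×10⁻⁴ s⁻¹
Pressure gradient: |∂P/∂n| = 300 Pa / 225000 m = 1.33×10⁻³ Pa/m
Geostrophic balance (pressure-gradient force = Coriolis force):
V_g = (1/(fρ)) |∂P/∂n| = 1.33×10⁻³ / (1.31×10⁻⁴ × 1.20) = 8.48 m/s
Converting: 8.48 m/s × 3.6 = 30.5 km/h

30.5 km/h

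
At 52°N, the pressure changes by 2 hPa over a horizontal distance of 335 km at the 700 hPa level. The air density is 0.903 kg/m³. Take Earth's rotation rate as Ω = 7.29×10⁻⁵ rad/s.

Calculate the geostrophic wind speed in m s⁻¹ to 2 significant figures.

Coriolis parameter at 52°N:
f = 2Ω sin φ = 2 × 7.29×10⁻⁵ × sin 52° = 1.15×10⁻⁴ s⁻¹
Pressure gradient: |∂P/∂n| = 200 Pa / 335000 m = 5.97×10⁻⁴ Pa/m
Geostrophic balance (pressure-gradient force = Coriolis force):
V_g = (1/(fρ)) |∂P/∂n| = 5.97×10⁻⁴ / (1.15×10⁻⁴ × 0.903) = 5.75 m/s

5.8 m s⁻¹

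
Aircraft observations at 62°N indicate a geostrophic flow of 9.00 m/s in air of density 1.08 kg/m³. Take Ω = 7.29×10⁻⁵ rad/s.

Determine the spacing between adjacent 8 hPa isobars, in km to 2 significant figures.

Coriolis parameter at 62°N:
f = 2Ω sin φ = 2 × 7.29×10⁻⁵ × sin 62° = 1.29×10⁻⁴ s⁻¹
Geostrophic balance rearranged: |∂P/∂n| = f ρ V_g
|∂P/∂n| = 1.29×10⁻⁴ × 1.08 × 9.00 = 1.25×10⁻³ Pa/m
Isobar spacing: Δn = ΔP/|∂P/∂n| = 800 Pa / 1.25×10⁻³ Pa/m = 639339 m ≈ 640 km

640 km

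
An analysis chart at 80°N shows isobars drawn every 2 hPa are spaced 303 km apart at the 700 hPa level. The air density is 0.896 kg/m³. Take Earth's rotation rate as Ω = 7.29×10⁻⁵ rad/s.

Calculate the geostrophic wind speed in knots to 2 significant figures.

10.0 knots

Coriolis parameter at 80°N:
f = 2Ω sin φ = 2 × 7.29×10⁻⁵ × sin 80° = 1.44×10⁻⁴ s⁻¹
Pressure gradient: |∂P/∂n| = 200 Pa / 303000 m = 6.60×10⁻⁴ Pa/m
Geostrophic balance (pressure-gradient force = Coriolis force):
V_g = (1/(fρ)) |∂P/∂n| = 6.60×10⁻⁴ / (1.44×10⁻⁴ × 0.896) = 5.13 m/s
Converting: 5.13 m/s × 1.944 = 10.0 knots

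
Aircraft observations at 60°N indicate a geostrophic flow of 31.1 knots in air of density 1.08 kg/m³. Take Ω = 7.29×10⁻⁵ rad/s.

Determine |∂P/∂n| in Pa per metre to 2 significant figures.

2.2×10⁻³ Pa/m

Coriolis parameter at 60°N:
f = 2Ω sin φ = 2 × 7.29×10⁻⁵ × sin 60° = 1.26×10⁻⁴ s⁻¹
Wind speed in SI: 31.1 knots = 16.0 m/s
Geostrophic balance rearranged: |∂P/∂n| = f ρ V_g
|∂P/∂n| = 1.26×10⁻⁴ × 1.08 × 16.0 = 2.18×10⁻³ Pa/m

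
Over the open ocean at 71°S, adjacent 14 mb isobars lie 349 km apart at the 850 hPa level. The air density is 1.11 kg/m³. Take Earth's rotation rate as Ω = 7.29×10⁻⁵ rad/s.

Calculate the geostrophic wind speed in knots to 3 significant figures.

Coriolis parameter at 71°S:
f = 2Ω sin φ = 2 × 7.29×10⁻⁵ × sin 71° = 1.38×10⁻⁴ s⁻¹
Pressure gradient: |∂P/∂n| = 1400 Pa / 349000 m = 4.01×10⁻³ Pa/m
Geostrophic balance (pressure-gradient force = Coriolis force):
V_g = (1/(fρ)) |∂P/∂n| = 4.01×10⁻³ / (1.38×10⁻⁴ × 1.11) = 26.2 m/s
Converting: 26.2 m/s × 1.944 = 51.0 knots

51.0 knots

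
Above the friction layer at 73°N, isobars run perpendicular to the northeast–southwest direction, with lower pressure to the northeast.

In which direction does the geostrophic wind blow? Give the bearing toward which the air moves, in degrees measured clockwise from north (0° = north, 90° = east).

135°

The pressure-gradient force points toward the northeast (bearing 045°).
Geostrophic balance: in the Northern Hemisphere the Coriolis force deflects motion to the right, so the geostrophic wind blows 90° to the right of the pressure-gradient force (low pressure on the left).
Rotating 045° by 90° clockwise gives 135° — the wind blows toward the southeast.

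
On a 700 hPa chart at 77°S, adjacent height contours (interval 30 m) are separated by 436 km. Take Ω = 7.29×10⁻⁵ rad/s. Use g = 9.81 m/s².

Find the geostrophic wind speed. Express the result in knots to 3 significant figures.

9.24 knots

Coriolis parameter at 77°S:
f = 2Ω sin φ = 2 × 7.29×10⁻⁵ × sin 77° = 1.42×10⁻⁴ s⁻¹
Height gradient: |∂Z/∂n| = 30 m / 436000 m = 6.88×10⁻⁵
On a pressure surface, geostrophic balance gives V_g = (g/f)|∂Z/∂n|:
V_g = 9.81 × 6.88×10⁻⁵ / 1.42×10⁻⁴ = 4.75 m/s
Converting: 4.75 m/s × 1.944 = 9.24 knots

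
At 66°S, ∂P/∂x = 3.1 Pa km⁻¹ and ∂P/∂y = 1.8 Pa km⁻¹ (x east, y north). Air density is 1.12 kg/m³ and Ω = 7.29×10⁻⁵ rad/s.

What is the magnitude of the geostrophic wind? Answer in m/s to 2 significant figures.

Coriolis parameter at 66°S:
f = 2Ω sin φ = 2 × 7.29×10⁻⁵ × sin 66° = 1.33×10⁻⁴ s⁻¹
In the Southern Hemisphere f is negative: f = −1.33×10⁻⁴ s⁻¹.
Component geostrophic relations (x east, y north):
u_g = −(1/(fρ)) ∂P/∂y,  v_g = (1/(fρ)) ∂P/∂x
u_g = −(1.8×10⁻³)/(−1.33×10⁻⁴ × 1.12) = 12.1 m/s;  v_g = (3.1×10⁻³)/(−1.33×10⁻⁴ × 1.12) = −20.8 m/s
|V_g| = √(u_g² + v_g²) = 24.0 m/s

24 m/s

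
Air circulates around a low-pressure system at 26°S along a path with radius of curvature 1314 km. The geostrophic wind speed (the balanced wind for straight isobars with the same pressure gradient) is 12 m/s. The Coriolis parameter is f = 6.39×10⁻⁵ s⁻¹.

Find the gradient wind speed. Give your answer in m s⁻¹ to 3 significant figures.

Around a low, centrifugal force acts outward with Coriolis, so pressure-gradient force balances both:
(1/ρ)|∂P/∂n| = fV + V²/R  →  V² + fR·V − fR·V_g = 0
With fR = 6.39×10⁻⁵ × 1314×10³ m = 84.0 m/s:
V = [−fR + √((fR)² + 4 fR V_g)]/2 = [−84.0 + √(84.0² + 4×84.0×12)]/2 = 10.6 m/s
Subgeostrophic (V < V_g = 12 m/s), as expected around a low.

10.6 m s⁻¹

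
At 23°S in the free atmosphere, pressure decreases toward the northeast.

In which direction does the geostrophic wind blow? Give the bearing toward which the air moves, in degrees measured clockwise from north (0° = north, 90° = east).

The pressure-gradient force points toward the northeast (bearing 045°).
Geostrophic balance: in the Southern Hemisphere the Coriolis force deflects motion to the left, so the geostrophic wind blows 90° to the left of the pressure-gradient force (low pressure on the right).
Rotating 045° by 90° counterclockwise gives 315° — the wind blows toward the northwest.

315°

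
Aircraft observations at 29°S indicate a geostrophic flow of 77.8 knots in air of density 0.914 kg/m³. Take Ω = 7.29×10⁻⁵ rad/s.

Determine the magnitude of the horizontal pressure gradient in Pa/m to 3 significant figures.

2.59×10⁻³ Pa/m

Coriolis parameter at 29°S:
f = 2Ω sin φ = 2 × 7.29×10⁻⁵ × sin 29° = 7.07×10⁻⁵ s⁻¹
Wind speed in SI: 77.8 knots = 40.0 m/s
Geostrophic balance rearranged: |∂P/∂n| = f ρ V_g
|∂P/∂n| = 7.07×10⁻⁵ × 0.914 × 40.0 = 2.59×10⁻³ Pa/m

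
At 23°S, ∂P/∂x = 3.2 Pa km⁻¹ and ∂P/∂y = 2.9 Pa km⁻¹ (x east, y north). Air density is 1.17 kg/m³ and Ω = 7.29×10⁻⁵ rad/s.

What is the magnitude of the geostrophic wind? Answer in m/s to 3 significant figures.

Coriolis parameter at 23°S:
f = 2Ω sin φ = 2 × 7.29×10⁻⁵ × sin 23° = 5.70×10⁻⁵ s⁻¹
In the Southern Hemisphere f is negative: f = −5.70×10⁻⁵ s⁻¹.
Component geostrophic relations (x east, y north):
u_g = −(1/(fρ)) ∂P/∂y,  v_g = (1/(fρ)) ∂P/∂x
u_g = −(2.9×10⁻³)/(−5.70×10⁻⁵ × 1.17) = 43.5 m/s;  v_g = (3.2×10⁻³)/(−5.70×10⁻⁵ × 1.17) = −48.0 m/s
|V_g| = √(u_g² + v_g²) = 64.8 m/s

64.8 m/s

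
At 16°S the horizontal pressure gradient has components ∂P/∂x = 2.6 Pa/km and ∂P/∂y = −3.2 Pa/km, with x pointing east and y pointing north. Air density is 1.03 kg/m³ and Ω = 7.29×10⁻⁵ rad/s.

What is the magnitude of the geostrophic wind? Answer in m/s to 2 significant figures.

100 m/s

Coriolis parameter at 16°S:
f = 2Ω sin φ = 2 × 7.29×10⁻⁵ × sin 16° = 4.02×10⁻⁵ s⁻¹
In the Southern Hemisphere f is negative: f = −4.02×10⁻⁵ s⁻¹.
Component geostrophic relations (x east, y north):
u_g = −(1/(fρ)) ∂P/∂y,  v_g = (1/(fρ)) ∂P/∂x
u_g = −(−3.2×10⁻³)/(−4.02×10⁻⁵ × 1.03) = −77.3 m/s;  v_g = (2.6×10⁻³)/(−4.02×10⁻⁵ × 1.03) = −62.8 m/s
|V_g| = √(u_g² + v_g²) = 99.6 m/s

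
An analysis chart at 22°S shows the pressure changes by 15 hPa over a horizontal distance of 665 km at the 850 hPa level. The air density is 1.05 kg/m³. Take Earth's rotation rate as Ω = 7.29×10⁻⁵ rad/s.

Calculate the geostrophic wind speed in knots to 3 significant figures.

76.5 knots

Coriolis parameter at 22°S:
f = 2Ω sin φ = 2 × 7.29×10⁻⁵ × sin 22° = 5.46×10⁻⁵ s⁻¹
Pressure gradient: |∂P/∂n| = 1500 Pa / 665000 m = 2.26×10⁻³ Pa/m
Geostrophic balance (pressure-gradient force = Coriolis force):
V_g = (1/(fρ)) |∂P/∂n| = 2.26×10⁻³ / (5.46×10⁻⁵ × 1.05) = 39.3 m/s
Converting: 39.3 m/s × 1.944 = 76.5 knots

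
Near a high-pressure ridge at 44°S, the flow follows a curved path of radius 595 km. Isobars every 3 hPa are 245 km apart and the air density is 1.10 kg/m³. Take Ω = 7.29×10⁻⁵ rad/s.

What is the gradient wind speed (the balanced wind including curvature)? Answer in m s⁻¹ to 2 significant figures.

Coriolis parameter at 44°S:
f = 2Ω sin φ = 2 × 7.29×10⁻⁵ × sin 44° = 1.01×10⁻⁴ s⁻¹
Pressure gradient: |∂P/∂n| = 300 Pa / 245000 m = 1.22×10⁻³ Pa/m
Geostrophic speed: V_g = |∂P/∂n|/(fρ) = 1.22×10⁻³/(1.01×10⁻⁴ × 1.10) = 11.0 m/s
Around a high, pressure-gradient force acts outward with centrifugal, so Coriolis balances both:
fV = (1/ρ)|∂P/∂n| + V²/R  →  V² − fR·V + fR·V_g = 0
With fR = 1.01×10⁻⁴ × 595×10³ m = 60.3 m/s:
V = [fR − √((fR)² − 4 fR V_g)]/2 = [60.3 − √(60.3² − 4×60.3×11)]/2 = 14.5 m/s
Supergeostrophic (V > V_g = 11 m/s), as expected around a high.

14 m s⁻¹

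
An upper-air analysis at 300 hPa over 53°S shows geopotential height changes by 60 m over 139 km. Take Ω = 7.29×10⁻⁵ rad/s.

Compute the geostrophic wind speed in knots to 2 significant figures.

Coriolis parameter at 53°S:
f = 2Ω sin φ = 2 × 7.29×10⁻⁵ × sin 53° = 1.16×10⁻⁴ s⁻¹
Height gradient: |∂Z/∂n| = 60 m / 139000 m = 4.32×10⁻⁴
On a pressure surface, geostrophic balance gives V_g = (g/f)|∂Z/∂n|:
V_g = 9.81 × 4.32×10⁻⁴ / 1.16×10⁻⁴ = 36.4 m/s
Converting: 36.4 m/s × 1.944 = 71 knots

71 knots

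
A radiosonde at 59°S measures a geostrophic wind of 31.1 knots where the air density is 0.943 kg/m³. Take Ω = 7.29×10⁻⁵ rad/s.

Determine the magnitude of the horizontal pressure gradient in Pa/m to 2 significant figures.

Coriolis parameter at 59°S:
f = 2Ω sin φ = 2 × 7.29×10⁻⁵ × sin 59° = 1.25×10⁻⁴ s⁻¹
Wind speed in SI: 31.1 knots = 16.0 m/s
Geostrophic balance rearranged: |∂P/∂n| = f ρ V_g
|∂P/∂n| = 1.25×10⁻⁴ × 0.943 × 16.0 = 1.89×10⁻³ Pa/m

1.9×10⁻³ Pa/m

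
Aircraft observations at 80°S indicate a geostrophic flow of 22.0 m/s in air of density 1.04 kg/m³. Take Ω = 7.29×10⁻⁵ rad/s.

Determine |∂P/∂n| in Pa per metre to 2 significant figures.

Coriolis parameter at 80°S:
f = 2Ω sin φ = 2 × 7.29×10⁻⁵ × sin 80° = 1.44×10⁻⁴ s⁻¹
Geostrophic balance rearranged: |∂P/∂n| = f ρ V_g
|∂P/∂n| = 1.44×10⁻⁴ × 1.04 × 22.0 = 3.29×10⁻³ Pa/m

3.3×10⁻³ Pa/m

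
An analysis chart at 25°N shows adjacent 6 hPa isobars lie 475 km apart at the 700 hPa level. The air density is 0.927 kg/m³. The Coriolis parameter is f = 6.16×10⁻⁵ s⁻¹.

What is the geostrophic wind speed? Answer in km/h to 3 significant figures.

Pressure gradient: |∂P/∂n| = 600 Pa / 475000 m = 1.26×10⁻³ Pa/m
Geostrophic balance (pressure-gradient force = Coriolis force):
V_g = (1/(fρ)) |∂P/∂n| = 1.26×10⁻³ / (6.16×10⁻⁵ × 0.927) = 22.1 m/s
Converting: 22.1 m/s × 3.6 = 79.6 km/h

79.6 km/h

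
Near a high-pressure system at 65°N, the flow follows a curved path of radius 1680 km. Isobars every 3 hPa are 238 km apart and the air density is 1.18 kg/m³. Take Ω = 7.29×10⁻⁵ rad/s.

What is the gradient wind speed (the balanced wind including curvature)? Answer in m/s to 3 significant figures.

8.40 m/s

Coriolis parameter at 65°N:
f = 2Ω sin φ = 2 × 7.29×10⁻⁵ × sin 65° = 1.32×10⁻⁴ s⁻¹
Pressure gradient: |∂P/∂n| = 300 Pa / 238000 m = 1.26×10⁻³ Pa/m
Geostrophic speed: V_g = |∂P/∂n|/(fρ) = 1.26×10⁻³/(1.32×10⁻⁴ × 1.18) = 8.08 m/s
Around a high, pressure-gradient force acts outward with centrifugal, so Coriolis balances both:
fV = (1/ρ)|∂P/∂n| + V²/R  →  V² − fR·V + fR·V_g = 0
With fR = 1.32×10⁻⁴ × 1680×10³ m = 222 m/s:
V = [fR − √((fR)² − 4 fR V_g)]/2 = [222 − √(222² − 4×222×8.08)]/2 = 8.4 m/s
Supergeostrophic (V > V_g = 8.08 m/s), as expected around a high.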